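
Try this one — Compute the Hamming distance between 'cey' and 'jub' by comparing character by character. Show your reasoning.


Alignment:
Position 1: 'c' vs 'j' = DIFFER
Position 2: 'e' vs 'u' = DIFFER
Position 3: 'y' vs 'b' = DIFFER
Total differences: 3

3


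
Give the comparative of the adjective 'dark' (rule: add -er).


Apply comparative formation (add -er): 'dark' -> 'darker'.

darker


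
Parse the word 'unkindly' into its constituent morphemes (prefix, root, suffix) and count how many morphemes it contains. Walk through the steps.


Step 1: Identify prefix: 'un' (meaning: not/reverse)
Step 2: Identify root: 'kind'
Step 3: Identify suffix(es): 'ly'
Decomposition: un- (prefix: not/reverse) + kind (root) + -ly (suffix: in manner of)
Total morphemes: 3

3 morphemes (un- (prefix: not/reverse) + kind (root) + -ly (suffix: in manner of))


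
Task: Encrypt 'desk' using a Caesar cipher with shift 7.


Shift each letter by 7: d -> k, e -> l, s -> z, k -> r. Result: 'klzr'.

klzr


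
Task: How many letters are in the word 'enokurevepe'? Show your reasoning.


Spell out 'enokurevepe' and number each letter: e(1), n(2), o(3), k(4), u(5), r(6), e(7), v(8), e(9), p(10), e(11). Total: 11 letters.

11


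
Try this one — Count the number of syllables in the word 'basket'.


Break 'basket' into syllables: bas-ket -> bas | ket = 2 syllables

2 syllables


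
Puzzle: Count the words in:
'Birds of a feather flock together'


Split into words: Birds | of | a | feather | flock | together = 6 words.

6


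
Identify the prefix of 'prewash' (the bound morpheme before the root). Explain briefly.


The word 'prewash' = 'pre' (prefix) + 'wash' (root). The prefix is 'pre'.

pre


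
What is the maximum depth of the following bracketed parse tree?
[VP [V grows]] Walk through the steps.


Count bracket nesting levels:
'[' at pos 0: depth = 1
'[' at pos 4: depth = 2
Maximum depth reached: 2

2


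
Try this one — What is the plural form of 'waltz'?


Apply rule: Add -es (sibilant/fricative ending). 'waltz' becomes 'waltzes'.

waltzes


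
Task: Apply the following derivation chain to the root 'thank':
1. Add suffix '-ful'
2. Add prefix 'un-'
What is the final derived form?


Step 1: Add suffix '-ful' to 'thank' = 'thankful'
Step 2: Add prefix 'un-' to 'thankful' = 'unthankful'

unthankful


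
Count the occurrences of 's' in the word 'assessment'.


Letter 's' in 'assessment': found at position(s) 2, 3, 5, 6 = 4 occurrence(s).

4


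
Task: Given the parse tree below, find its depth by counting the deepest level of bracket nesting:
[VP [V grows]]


Count bracket nesting levels:
'[' at pos 0: depth = 1
'[' at pos 4: depth = 2
Maximum depth reached: 2

2


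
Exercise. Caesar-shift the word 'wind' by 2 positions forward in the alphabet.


Shift each letter by 2: w -> y, i -> k, n -> p, d -> f. Result: 'ykpf'.

ykpf


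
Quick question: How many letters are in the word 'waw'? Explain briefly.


Spell out 'waw' and number each letter: w(1), a(2), w(3). Total: 3 letters.

3


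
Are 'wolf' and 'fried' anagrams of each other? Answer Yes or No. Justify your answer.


Sorted letters of 'wolf': 'flow'
Sorted letters of 'fried': 'defir'
They do not match.

No


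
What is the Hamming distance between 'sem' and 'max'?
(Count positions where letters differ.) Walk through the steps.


Alignment:
Position 1: 's' vs 'm' = DIFFER
Position 2: 'e' vs 'a' = DIFFER
Position 3: 'm' vs 'x' = DIFFER
Total differences: 3

3


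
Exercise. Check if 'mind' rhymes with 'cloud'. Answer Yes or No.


Rime (stressed vowel + following sounds) of 'mind': -ind = /aɪnd/
Rime of 'cloud': -oud = /aʊd/
/aɪnd/ and /aʊd/ are different ending sounds, so the words do not rhyme.

No


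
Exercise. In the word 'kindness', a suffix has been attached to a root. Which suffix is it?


The word 'kindness' = 'kind' (root) + '-ness' (suffix). The suffix is '-ness'.

ness


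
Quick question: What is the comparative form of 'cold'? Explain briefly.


Apply comparative formation (add -er): 'cold' -> 'colder'.

colder


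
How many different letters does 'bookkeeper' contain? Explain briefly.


Unique letters in 'bookkeeper': {b, e, k, o, p, r} = 6 distinct letters.

6


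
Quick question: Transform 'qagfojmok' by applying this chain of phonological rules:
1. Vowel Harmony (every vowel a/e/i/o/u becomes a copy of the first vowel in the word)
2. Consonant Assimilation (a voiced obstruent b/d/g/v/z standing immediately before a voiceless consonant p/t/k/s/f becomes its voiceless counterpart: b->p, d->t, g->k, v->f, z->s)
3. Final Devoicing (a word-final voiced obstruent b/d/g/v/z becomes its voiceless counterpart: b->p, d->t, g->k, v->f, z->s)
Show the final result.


Starting form: 'qagfojmok'
Rule 1: Vowel Harmony: all vowels become 'a' (matching first vowel). 'qagfojmok' -> 'qagfajmak'
Rule 2: Consonant Assimilation: voiced obstruent before voiceless consonant becomes voiceless ('gf' -> 'kf'). 'qagfajmak' -> 'qakfajmak'
Rule 3: Final Devoicing: final consonant 'k' is not one of the voiced obstruents b/d/g/v/z. No change.
Final form: 'qakfajmak'

qakfajmak


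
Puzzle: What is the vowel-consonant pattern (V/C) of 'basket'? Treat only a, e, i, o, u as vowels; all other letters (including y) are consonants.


Letter mapping: b = C, a = V, s = C, k = C, e = V, t = C.

CVCCVC


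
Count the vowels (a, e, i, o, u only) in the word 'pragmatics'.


Vowels in 'pragmatics': a, a, i = 3 vowels.

3


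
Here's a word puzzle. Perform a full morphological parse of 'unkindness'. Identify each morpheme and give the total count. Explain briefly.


Step 1: Identify prefix: 'un' (meaning: not/reverse)
Step 2: Identify root: 'kind'
Step 3: Identify suffix(es): 'ness'
Decomposition: un- (prefix: not/reverse) + kind (root) + -ness (suffix: state of)
Total morphemes: 3

3 morphemes (un- (prefix: not/reverse) + kind (root) + -ness (suffix: state of))


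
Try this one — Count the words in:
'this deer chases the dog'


Split into words: this | deer | chases | the | dog = 5 words.

5


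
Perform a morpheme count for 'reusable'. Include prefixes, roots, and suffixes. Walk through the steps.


Decomposition: re- (prefix) + use (root) + -able (suffix) = 3 morpheme(s)

3 morphemes


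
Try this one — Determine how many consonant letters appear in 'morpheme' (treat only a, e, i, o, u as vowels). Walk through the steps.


Consonants in 'morpheme': m, r, p, h, m = 5 consonants.

5


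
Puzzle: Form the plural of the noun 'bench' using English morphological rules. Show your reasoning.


Apply rule: Add -es (sibilant/fricative ending). 'bench' becomes 'benches'.

benches


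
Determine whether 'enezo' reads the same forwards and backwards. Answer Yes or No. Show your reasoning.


Forward: 'enezo'
Reversed: 'ozene'
They differ.

No


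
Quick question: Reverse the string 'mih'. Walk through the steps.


Reverse 'mih' character by character: 'him'.

him


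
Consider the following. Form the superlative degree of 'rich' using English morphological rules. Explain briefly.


Apply superlative formation (add -est): 'rich' -> 'richest'.

richest


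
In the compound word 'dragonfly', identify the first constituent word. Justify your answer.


Split 'dragonfly' into 'dragon' + 'fly'. The first part is 'dragon'.

dragon


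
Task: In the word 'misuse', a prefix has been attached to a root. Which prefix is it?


The word 'misuse' = 'mis' (prefix) + 'use' (root). The prefix is 'mis'.

mis


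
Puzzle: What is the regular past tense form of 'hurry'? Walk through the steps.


Apply rule: Change -y to -ied. 'hurry' becomes 'hurried'.

hurried


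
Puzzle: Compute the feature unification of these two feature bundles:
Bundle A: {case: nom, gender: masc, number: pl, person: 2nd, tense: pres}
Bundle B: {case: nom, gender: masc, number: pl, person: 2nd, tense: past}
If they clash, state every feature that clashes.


Compare features:
case: A=nom vs B=nom -> unified: nom
gender: A=masc vs B=masc -> unified: masc
number: A=pl vs B=pl -> unified: pl
person: A=2nd vs B=2nd -> unified: 2nd
tense: A=pres vs B=past -> CLASH
Clash detected on feature 'tense' (pres vs past); unification fails.

CLASH on 'tense' (pres vs past)


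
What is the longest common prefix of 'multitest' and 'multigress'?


Compare from the start: 5 characters match: 'multi'. Mismatch at position 6: 't' vs 'g'.

multi


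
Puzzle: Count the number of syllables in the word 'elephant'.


Break 'elephant' into syllables: el-e-phant -> el | e | phant = 3 syllables

3 syllables


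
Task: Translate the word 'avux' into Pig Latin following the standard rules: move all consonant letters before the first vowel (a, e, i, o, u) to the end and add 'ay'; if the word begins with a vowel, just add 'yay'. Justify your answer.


'avux' starts with a vowel, so add 'yay': 'avuxyay'.

avuxyay


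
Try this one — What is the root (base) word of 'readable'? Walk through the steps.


Remove suffix '-able' from 'readable' to get root 'read'.

read


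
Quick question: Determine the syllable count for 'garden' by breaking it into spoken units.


Break 'garden' into syllables: gar-den -> gar | den = 2 syllables

2 syllables


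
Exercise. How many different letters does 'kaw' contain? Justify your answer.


Unique letters in 'kaw': {a, k, w} = 3 distinct letters.

3


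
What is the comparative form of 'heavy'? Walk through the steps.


Apply comparative formation (consonant + y: change y to i, add -er): 'heavy' -> 'heavier'.

heavier


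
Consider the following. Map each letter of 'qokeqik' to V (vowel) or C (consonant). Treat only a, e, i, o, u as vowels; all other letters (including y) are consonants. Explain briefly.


Letter mapping: q = C, o = V, k = C, e = V, q = C, i = V, k = C.

CVCVCVC


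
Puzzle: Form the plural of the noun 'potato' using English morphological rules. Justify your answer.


Apply rule: Add -es (consonant + o). 'potato' becomes 'potatoes'.

potatoes


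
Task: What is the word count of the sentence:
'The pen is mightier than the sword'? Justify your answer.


Split into words: The | pen | is | mightier | than | the | sword = 7 words.

7


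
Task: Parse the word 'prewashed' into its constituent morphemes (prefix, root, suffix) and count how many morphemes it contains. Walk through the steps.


Step 1: Identify prefix: 'pre' (meaning: before)
Step 2: Identify root: 'wash'
Step 3: Identify suffix(es): 'ed'
Decomposition: pre- (prefix: before) + wash (root) + -ed (suffix: past)
Total morphemes: 3

3 morphemes (pre- (prefix: before) + wash (root) + -ed (suffix: past))


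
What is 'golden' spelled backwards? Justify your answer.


Reverse 'golden' character by character: 'nedlog'.

nedlog


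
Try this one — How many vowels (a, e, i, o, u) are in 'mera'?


Vowels in 'mera': e, a = 2 vowels.

2


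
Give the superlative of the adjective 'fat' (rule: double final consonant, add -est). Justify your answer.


Apply superlative formation (double final consonant, add -est): 'fat' -> 'fattest'.

fattest


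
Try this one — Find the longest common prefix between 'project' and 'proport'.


Compare from the start: 3 characters match: 'pro'. Mismatch at position 4: 'j' vs 'p'.

pro


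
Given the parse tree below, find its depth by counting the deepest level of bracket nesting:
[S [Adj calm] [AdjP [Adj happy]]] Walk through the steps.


Count bracket nesting levels:
'[' at pos 0: depth = 1
'[' at pos 3: depth = 2
'[' at pos 14: depth = 2
'[' at pos 20: depth = 3
Maximum depth reached: 3

3


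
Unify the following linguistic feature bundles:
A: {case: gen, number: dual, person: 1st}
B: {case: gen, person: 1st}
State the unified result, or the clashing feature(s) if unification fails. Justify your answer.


Compare features:
case: A=gen vs B=gen -> unified: gen
number: A=dual vs B=_ -> unified: dual
person: A=1st vs B=1st -> unified: 1st
No clashes found.

Unified: {case: gen, number: dual, person: 1st}


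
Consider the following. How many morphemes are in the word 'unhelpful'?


Decomposition: un- (prefix) + help (root) + -ful (suffix) = 3 morpheme(s)

3 morphemes


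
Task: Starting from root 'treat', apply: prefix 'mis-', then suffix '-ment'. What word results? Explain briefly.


Step 1: Add prefix 'mis-' to 'treat' = 'mistreat'
Step 2: Add suffix '-ment' to 'mistreat' = 'mistreatment'

mistreatment


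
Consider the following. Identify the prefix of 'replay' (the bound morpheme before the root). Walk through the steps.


The word 'replay' = 're' (prefix) + 'play' (root). The prefix is 're'.

re


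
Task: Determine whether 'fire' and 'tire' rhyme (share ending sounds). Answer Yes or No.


Rime (stressed vowel + following sounds) of 'fire': -ire = /aɪər/
Rime of 'tire': -ire = /aɪər/
/aɪər/ and /aɪər/ are the same ending sound, so the words rhyme.

Yes


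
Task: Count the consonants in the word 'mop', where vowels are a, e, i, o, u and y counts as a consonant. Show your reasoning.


Consonants in 'mop': m, p = 2 consonants.

2


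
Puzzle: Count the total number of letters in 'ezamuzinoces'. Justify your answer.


Spell out 'ezamuzinoces' and number each letter: e(1), z(2), a(3), m(4), u(5), z(6), i(7), n(8), o(9), c(10), e(11), s(12). Total: 12 letters.

12


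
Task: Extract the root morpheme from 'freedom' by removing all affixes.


Remove suffix '-dom' from 'freedom' to get root 'free'.

free


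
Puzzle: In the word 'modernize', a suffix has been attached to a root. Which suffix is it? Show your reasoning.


The word 'modernize' = 'modern' (root) + '-ize' (suffix). The suffix is '-ize'.

ize


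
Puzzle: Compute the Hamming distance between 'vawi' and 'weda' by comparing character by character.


Alignment:
Position 1: 'v' vs 'w' = DIFFER
Position 2: 'a' vs 'e' = DIFFER
Position 3: 'w' vs 'd' = DIFFER
Position 4: 'i' vs 'a' = DIFFER
Total differences: 4

4


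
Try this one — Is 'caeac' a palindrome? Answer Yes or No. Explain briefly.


Forward: 'caeac'
Reversed: 'caeac'
They are identical.

Yes


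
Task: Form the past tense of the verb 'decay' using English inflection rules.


Apply rule: Add -ed. 'decay' becomes 'decayed'.

decayed


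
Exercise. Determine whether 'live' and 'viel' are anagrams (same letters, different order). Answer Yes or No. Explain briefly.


Sorted letters of 'live': 'eilv'
Sorted letters of 'viel': 'eilv'
They match.

Yes


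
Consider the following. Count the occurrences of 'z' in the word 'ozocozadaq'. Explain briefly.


Letter 'z' in 'ozocozadaq': found at position(s) 2, 6 = 2 occurrence(s).

2


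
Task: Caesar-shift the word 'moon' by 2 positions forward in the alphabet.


Shift each letter by 2: m -> o, o -> q, o -> q, n -> p. Result: 'oqqp'.

oqqp


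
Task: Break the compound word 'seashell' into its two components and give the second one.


Split 'seashell' into 'sea' + 'shell'. The second part is 'shell'.

shell


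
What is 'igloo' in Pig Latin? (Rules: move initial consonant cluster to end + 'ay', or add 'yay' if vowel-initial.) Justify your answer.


'igloo' starts with a vowel, so add 'yay': 'iglooyay'.

iglooyay


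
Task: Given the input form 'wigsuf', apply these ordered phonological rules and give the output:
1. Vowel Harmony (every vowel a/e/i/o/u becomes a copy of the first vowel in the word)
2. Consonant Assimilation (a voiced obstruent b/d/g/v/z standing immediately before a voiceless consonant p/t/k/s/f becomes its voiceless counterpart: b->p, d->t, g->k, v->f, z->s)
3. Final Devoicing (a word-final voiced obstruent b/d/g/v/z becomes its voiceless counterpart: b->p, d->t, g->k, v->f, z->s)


Starting form: 'wigsuf'
Rule 1: Vowel Harmony: all vowels become 'i' (matching first vowel). 'wigsuf' -> 'wigsif'
Rule 2: Consonant Assimilation: voiced obstruent before voiceless consonant becomes voiceless ('gs' -> 'ks'). 'wigsif' -> 'wiksif'
Rule 3: Final Devoicing: final consonant 'f' is not one of the voiced obstruents b/d/g/v/z. No change.
Final form: 'wiksif'

wiksif


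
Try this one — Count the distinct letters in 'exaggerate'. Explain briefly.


Unique letters in 'exaggerate': {a, e, g, r, t, x} = 6 distinct letters.

6


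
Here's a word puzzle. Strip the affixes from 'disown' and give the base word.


Remove prefix 'dis' from 'disown' to get root 'own'.

own


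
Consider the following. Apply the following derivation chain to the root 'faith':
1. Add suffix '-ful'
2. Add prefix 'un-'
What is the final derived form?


Step 1: Add suffix '-ful' to 'faith' = 'faithful'
Step 2: Add prefix 'un-' to 'faithful' = 'unfaithful'

unfaithful


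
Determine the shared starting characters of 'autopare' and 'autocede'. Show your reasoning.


Compare from the start: 4 characters match: 'auto'. Mismatch at position 5: 'p' vs 'c'.

auto


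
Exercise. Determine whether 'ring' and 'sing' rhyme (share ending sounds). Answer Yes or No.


Rime (stressed vowel + following sounds) of 'ring': -ing = /ɪŋ/
Rime of 'sing': -ing = /ɪŋ/
/ɪŋ/ and /ɪŋ/ are the same ending sound, so the words rhyme.

Yes


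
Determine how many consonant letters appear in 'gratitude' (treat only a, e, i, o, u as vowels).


Consonants in 'gratitude': g, r, t, t, d = 5 consonants.

5


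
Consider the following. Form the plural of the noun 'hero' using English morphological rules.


Apply rule: Add -es (consonant + o). 'hero' becomes 'heroes'.

heroes


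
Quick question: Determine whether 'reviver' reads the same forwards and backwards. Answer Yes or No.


Forward: 'reviver'
Reversed: 'reviver'
They are identical.

Yes


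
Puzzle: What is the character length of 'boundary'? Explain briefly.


Spell out 'boundary' and number each letter: b(1), o(2), u(3), n(4), d(5), a(6), r(7), y(8). Total: 8 letters.

8


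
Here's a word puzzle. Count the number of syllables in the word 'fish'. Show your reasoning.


Break 'fish' into syllables: fish -> fish = 1 syllable

1 syllable


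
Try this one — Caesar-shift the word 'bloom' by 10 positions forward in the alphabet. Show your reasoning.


Shift each letter by 10: b -> l, l -> v, o -> y, o -> y, m -> w. Result: 'lvyyw'.

lvyyw


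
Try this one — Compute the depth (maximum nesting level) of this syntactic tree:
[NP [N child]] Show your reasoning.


Count bracket nesting levels:
'[' at pos 0: depth = 1
'[' at pos 4: depth = 2
Maximum depth reached: 2

2


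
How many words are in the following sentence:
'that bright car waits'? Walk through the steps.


Split into words: that | bright | car | waits = 4 words.

4


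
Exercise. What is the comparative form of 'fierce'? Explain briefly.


Apply comparative formation (ends in e: add -r): 'fierce' -> 'fiercer'.

fiercer


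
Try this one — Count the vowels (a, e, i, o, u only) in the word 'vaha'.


Vowels in 'vaha': a, a = 2 vowels.

2


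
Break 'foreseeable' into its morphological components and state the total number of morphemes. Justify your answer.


Step 1: Identify prefix: 'fore' (meaning: before/front)
Step 2: Identify root: 'see'
Step 3: Identify suffix(es): 'able'
Decomposition: fore- (prefix: before/front) + see (root) + -able (suffix: capable of)
Total morphemes: 3

3 morphemes (fore- (prefix: before/front) + see (root) + -able (suffix: capable of))


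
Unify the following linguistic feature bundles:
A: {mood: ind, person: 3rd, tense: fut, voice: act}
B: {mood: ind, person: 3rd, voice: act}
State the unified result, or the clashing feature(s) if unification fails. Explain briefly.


Compare features:
mood: A=ind vs B=ind -> unified: ind
person: A=3rd vs B=3rd -> unified: 3rd
tense: A=fut vs B=_ -> unified: fut
voice: A=act vs B=act -> unified: act
No clashes found.

Unified: {mood: ind, person: 3rd, tense: fut, voice: act}


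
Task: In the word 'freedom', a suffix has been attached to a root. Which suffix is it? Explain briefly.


The word 'freedom' = 'free' (root) + '-dom' (suffix). The suffix is '-dom'.

dom


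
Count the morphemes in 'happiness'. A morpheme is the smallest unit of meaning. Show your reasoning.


Decomposition: happy (root) + -ness (suffix) = 2 morpheme(s)

2 morphemes


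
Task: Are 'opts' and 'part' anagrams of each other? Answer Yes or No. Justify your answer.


Sorted letters of 'opts': 'opst'
Sorted letters of 'part': 'aprt'
They do not match.

No


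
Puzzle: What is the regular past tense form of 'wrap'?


Apply rule: Double final consonant and add -ed. 'wrap' becomes 'wrapped'.

wrapped


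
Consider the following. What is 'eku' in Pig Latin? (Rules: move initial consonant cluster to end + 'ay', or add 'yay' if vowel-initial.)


'eku' starts with a vowel, so add 'yay': 'ekuyay'.

ekuyay


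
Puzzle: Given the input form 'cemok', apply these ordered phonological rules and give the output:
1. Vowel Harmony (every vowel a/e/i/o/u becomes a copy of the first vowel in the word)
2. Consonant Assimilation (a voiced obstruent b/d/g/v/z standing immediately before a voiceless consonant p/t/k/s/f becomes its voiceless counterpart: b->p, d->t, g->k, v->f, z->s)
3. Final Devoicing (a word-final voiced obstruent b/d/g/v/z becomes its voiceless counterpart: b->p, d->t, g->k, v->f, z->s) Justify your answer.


Starting form: 'cemok'
Rule 1: Vowel Harmony: all vowels become 'e' (matching first vowel). 'cemok' -> 'cemek'
Rule 2: Consonant Assimilation: no voiced obstruent (b/d/g/v/z) stands immediately before a voiceless consonant (p/t/k/s/f). No change.
Rule 3: Final Devoicing: final consonant 'k' is not one of the voiced obstruents b/d/g/v/z. No change.
Final form: 'cemek'

cemek


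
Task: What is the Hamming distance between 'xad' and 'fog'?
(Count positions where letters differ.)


Alignment:
Position 1: 'x' vs 'f' = DIFFER
Position 2: 'a' vs 'o' = DIFFER
Position 3: 'd' vs 'g' = DIFFER
Total differences: 3

3


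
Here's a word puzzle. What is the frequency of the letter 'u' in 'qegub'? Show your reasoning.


Letter 'u' in 'qegub': found at position(s) 4 = 1 occurrence(s).

1


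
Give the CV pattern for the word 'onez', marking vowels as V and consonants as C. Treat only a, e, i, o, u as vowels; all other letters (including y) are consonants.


Letter mapping: o = V, n = C, e = V, z = C.

VCVC


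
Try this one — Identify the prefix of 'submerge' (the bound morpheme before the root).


The word 'submerge' = 'sub' (prefix) + 'merge' (root). The prefix is 'sub'.

sub


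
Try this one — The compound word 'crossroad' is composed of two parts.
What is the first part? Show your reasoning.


Split 'crossroad' into 'cross' + 'road'. The first part is 'cross'.

cross


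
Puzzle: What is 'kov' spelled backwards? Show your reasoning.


Reverse 'kov' character by character: 'vok'.

vok


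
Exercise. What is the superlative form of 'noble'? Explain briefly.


Apply superlative formation (ends in e: add -st): 'noble' -> 'noblest'.

noblest


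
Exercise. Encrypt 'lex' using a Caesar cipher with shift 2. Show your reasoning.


Shift each letter by 2: l -> n, e -> g, x -> z. Result: 'ngz'.

ngz


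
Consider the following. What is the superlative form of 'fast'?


Apply superlative formation (add -est): 'fast' -> 'fastest'.

fastest


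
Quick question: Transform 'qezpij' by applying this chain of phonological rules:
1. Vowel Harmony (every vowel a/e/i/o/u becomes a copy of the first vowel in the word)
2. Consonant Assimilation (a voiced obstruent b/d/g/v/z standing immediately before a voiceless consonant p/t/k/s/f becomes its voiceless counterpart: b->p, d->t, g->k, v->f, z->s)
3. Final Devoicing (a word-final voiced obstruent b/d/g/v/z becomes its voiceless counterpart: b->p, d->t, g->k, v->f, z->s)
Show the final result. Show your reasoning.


Starting form: 'qezpij'
Rule 1: Vowel Harmony: all vowels become 'e' (matching first vowel). 'qezpij' -> 'qezpej'
Rule 2: Consonant Assimilation: voiced obstruent before voiceless consonant becomes voiceless ('zp' -> 'sp'). 'qezpej' -> 'qespej'
Rule 3: Final Devoicing: final consonant 'j' is not one of the voiced obstruents b/d/g/v/z. No change.
Final form: 'qespej'

qespej


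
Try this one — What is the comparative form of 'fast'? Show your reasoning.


Apply comparative formation (add -er): 'fast' -> 'faster'.

faster


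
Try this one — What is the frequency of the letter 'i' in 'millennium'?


Letter 'i' in 'millennium': found at position(s) 2, 8 = 2 occurrence(s).

2


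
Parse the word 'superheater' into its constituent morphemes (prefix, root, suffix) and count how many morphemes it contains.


Step 1: Identify prefix: 'super' (meaning: above)
Step 2: Identify root: 'heat'
Step 3: Identify suffix(es): 'er'
Decomposition: super- (prefix: above) + heat (root) + -er (suffix: one who)
Total morphemes: 3

3 morphemes (super- (prefix: above) + heat (root) + -er (suffix: one who))


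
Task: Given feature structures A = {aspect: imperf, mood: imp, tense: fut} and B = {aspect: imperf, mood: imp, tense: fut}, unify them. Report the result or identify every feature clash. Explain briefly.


Compare features:
aspect: A=imperf vs B=imperf -> unified: imperf
mood: A=imp vs B=imp -> unified: imp
tense: A=fut vs B=fut -> unified: fut
No clashes found.

Unified: {aspect: imperf, mood: imp, tense: fut}


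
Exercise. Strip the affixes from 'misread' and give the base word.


Remove prefix 'mis' from 'misread' to get root 'read'.

read


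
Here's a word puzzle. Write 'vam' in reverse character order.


Reverse 'vam' character by character: 'mav'.

mav


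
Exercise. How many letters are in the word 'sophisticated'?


Spell out 'sophisticated' and number each letter: s(1), o(2), p(3), h(4), i(5), s(6), t(7), i(8), c(9), a(10), t(11), e(12), d(13). Total: 13 letters.

13


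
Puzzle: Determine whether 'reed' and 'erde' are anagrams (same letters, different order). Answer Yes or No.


Sorted letters of 'reed': 'deer'
Sorted letters of 'erde': 'deer'
They match.

Yes


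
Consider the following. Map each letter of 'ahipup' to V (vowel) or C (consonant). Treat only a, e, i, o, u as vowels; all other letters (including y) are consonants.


Letter mapping: a = V, h = C, i = V, p = C, u = V, p = C.

VCVCVC


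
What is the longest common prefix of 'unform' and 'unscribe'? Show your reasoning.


Compare from the start: 2 characters match: 'un'. Mismatch at position 3: 'f' vs 's'.

un


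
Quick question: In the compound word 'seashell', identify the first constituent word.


Split 'seashell' into 'sea' + 'shell'. The first part is 'sea'.

sea


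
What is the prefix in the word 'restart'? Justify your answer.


The word 'restart' = 're' (prefix) + 'start' (root). The prefix is 're'.

re


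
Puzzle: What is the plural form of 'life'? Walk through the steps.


Apply rule: Change -fe to -ves. 'life' becomes 'lives'.

lives


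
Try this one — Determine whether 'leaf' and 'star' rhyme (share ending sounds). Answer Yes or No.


Rime (stressed vowel + following sounds) of 'leaf': -eaf = /iːf/
Rime of 'star': -ar = /ɑːr/
/iːf/ and /ɑːr/ are different ending sounds, so the words do not rhyme.

No


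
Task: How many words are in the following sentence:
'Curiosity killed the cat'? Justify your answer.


Split into words: Curiosity | killed | the | cat = 4 words.

4


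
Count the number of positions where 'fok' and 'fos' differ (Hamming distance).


Alignment:
Position 1: 'f' vs 'f' = match
Position 2: 'o' vs 'o' = match
Position 3: 'k' vs 's' = DIFFER
Total differences: 1

1


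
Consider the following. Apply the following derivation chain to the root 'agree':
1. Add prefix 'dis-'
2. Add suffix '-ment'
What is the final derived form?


Step 1: Add prefix 'dis-' to 'agree' = 'disagree'
Step 2: Add suffix '-ment' to 'disagree' = 'disagreement'

disagreement


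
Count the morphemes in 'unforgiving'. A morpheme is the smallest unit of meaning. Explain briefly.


Decomposition: un- (prefix) + forgive (root) + -ing (suffix) = 3 morpheme(s)

3 morphemes


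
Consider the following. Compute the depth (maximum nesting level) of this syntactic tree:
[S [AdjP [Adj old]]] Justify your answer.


Count bracket nesting levels:
'[' at pos 0: depth = 1
'[' at pos 3: depth = 2
'[' at pos 9: depth = 3
Maximum depth reached: 3

3


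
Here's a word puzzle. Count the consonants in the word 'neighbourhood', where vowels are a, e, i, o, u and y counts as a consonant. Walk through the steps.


Consonants in 'neighbourhood': n, g, h, b, r, h, d = 7 consonants.

7


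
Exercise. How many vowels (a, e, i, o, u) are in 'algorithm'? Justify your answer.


Vowels in 'algorithm': a, o, i = 3 vowels.

3


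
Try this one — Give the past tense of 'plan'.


Apply rule: Double final consonant and add -ed. 'plan' becomes 'planned'.

planned


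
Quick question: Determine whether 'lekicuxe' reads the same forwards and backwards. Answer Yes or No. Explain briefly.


Forward: 'lekicuxe'
Reversed: 'exucikel'
They differ.

No


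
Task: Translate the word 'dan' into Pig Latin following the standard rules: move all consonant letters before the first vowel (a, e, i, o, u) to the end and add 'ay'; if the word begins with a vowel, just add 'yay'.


'dan': move consonant cluster 'd' to end and add 'ay': 'anday'.

anday


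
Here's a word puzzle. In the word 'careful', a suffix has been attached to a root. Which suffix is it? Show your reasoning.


The word 'careful' = 'care' (root) + '-ful' (suffix). The suffix is '-ful'.

ful


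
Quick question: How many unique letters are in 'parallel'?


Unique letters in 'parallel': {a, e, l, p, r} = 5 distinct letters.

5


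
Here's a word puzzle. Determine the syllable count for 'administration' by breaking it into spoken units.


Break 'administration' into syllables: ad-min-is-tra-tion -> ad | min | is | tra | tion = 5 syllables

5 syllables


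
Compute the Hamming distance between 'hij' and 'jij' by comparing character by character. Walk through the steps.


Alignment:
Position 1: 'h' vs 'j' = DIFFER
Position 2: 'i' vs 'i' = match
Position 3: 'j' vs 'j' = match
Total differences: 1

1


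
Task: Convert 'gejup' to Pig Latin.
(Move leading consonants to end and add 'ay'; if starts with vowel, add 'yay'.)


'gejup': move consonant cluster 'g' to end and add 'ay': 'ejupgay'.

ejupgay


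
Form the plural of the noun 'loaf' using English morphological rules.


Apply rule: Change -f to -ves. 'loaf' becomes 'loaves'.

loaves


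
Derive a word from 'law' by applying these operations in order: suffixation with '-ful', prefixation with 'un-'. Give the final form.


Step 1: Add suffix '-ful' to 'law' = 'lawful'
Step 2: Add prefix 'un-' to 'lawful' = 'unlawful'

unlawful


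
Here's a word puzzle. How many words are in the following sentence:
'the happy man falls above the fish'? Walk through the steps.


Split into words: the | happy | man | falls | above | the | fish = 7 words.

7


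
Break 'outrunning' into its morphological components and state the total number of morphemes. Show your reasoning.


Step 1: Identify prefix: 'out' (meaning: surpass)
Step 2: Identify root: 'run'
Step 3: Identify suffix(es): 'ing'
Decomposition: out- (prefix: surpass) + run (root) + -ing (suffix: ongoing action)
Total morphemes: 3

3 morphemes (out- (prefix: surpass) + run (root) + -ing (suffix: ongoing action))


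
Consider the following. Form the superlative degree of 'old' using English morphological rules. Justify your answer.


Apply superlative formation (add -est): 'old' -> 'oldest'.

oldest


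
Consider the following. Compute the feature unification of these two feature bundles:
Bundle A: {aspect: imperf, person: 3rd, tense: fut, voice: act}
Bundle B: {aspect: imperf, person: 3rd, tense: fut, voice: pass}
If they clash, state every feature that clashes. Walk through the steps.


Compare features:
aspect: A=imperf vs B=imperf -> unified: imperf
person: A=3rd vs B=3rd -> unified: 3rd
tense: A=fut vs B=fut -> unified: fut
voice: A=act vs B=pass -> CLASH
Clash detected on feature 'voice' (act vs pass); unification fails.

CLASH on 'voice' (act vs pass)


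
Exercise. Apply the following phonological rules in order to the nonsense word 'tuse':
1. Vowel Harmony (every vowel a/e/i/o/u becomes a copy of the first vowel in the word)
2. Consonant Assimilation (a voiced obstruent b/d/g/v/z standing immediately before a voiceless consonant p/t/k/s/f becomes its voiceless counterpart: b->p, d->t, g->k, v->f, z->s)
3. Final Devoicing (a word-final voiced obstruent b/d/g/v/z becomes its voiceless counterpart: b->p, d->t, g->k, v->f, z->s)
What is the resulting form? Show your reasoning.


Starting form: 'tuse'
Rule 1: Vowel Harmony: all vowels become 'u' (matching first vowel). 'tuse' -> 'tusu'
Rule 2: Consonant Assimilation: no voiced obstruent (b/d/g/v/z) stands immediately before a voiceless consonant (p/t/k/s/f). No change.
Rule 3: Final Devoicing: the word ends in the vowel 'u', not a consonant. No change.
Final form: 'tusu'

tusu


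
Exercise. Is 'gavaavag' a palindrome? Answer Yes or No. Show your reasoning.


Forward: 'gavaavag'
Reversed: 'gavaavag'
They are identical.

Yes


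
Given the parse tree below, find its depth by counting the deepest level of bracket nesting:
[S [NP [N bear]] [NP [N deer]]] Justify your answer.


Count bracket nesting levels:
'[' at pos 0: depth = 1
'[' at pos 3: depth = 2
'[' at pos 7: depth = 3
'[' at pos 17: depth = 2
'[' at pos 21: depth = 3
Maximum depth reached: 3

3


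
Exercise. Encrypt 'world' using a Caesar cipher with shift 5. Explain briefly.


Shift each letter by 5: w -> b, o -> t, r -> w, l -> q, d -> i. Result: 'btwqi'.

btwqi


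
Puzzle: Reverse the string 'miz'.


Reverse 'miz' character by character: 'zim'.

zim


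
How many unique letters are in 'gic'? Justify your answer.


Unique letters in 'gic': {c, g, i} = 3 distinct letters.

3


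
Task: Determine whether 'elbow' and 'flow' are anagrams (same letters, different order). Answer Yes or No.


Sorted letters of 'elbow': 'below'
Sorted letters of 'flow': 'flow'
They do not match.

No


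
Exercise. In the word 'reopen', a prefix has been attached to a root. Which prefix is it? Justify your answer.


The word 'reopen' = 're' (prefix) + 'open' (root). The prefix is 're'.

re


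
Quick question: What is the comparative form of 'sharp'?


Apply comparative formation (add -er): 'sharp' -> 'sharper'.

sharper


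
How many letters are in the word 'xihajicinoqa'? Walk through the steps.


Spell out 'xihajicinoqa' and number each letter: x(1), i(2), h(3), a(4), j(5), i(6), c(7), i(8), n(9), o(10), q(11), a(12). Total: 12 letters.

12


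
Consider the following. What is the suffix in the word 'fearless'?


The word 'fearless' = 'fear' (root) + '-less' (suffix). The suffix is '-less'.

less


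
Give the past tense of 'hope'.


Apply rule: Add -d (word ends in -e). 'hope' becomes 'hoped'.

hoped


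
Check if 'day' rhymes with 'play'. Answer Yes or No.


Rime (stressed vowel + following sounds) of 'day': -ay = /eɪ/
Rime of 'play': -ay = /eɪ/
/eɪ/ and /eɪ/ are the same ending sound, so the words rhyme.

Yes


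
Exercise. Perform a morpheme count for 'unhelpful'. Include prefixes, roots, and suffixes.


Decomposition: un- (prefix) + help (root) + -ful (suffix) = 3 morpheme(s)

3 morphemes


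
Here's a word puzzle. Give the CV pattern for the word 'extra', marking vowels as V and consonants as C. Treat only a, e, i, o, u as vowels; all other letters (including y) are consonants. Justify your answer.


Letter mapping: e = V, x = C, t = C, r = C, a = V.

VCCCV


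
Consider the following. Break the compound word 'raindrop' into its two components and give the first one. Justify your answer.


Split 'raindrop' into 'rain' + 'drop'. The first part is 'rain'.

rain


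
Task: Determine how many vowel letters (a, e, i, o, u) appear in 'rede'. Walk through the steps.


Vowels in 'rede': e, e = 2 vowels.

2


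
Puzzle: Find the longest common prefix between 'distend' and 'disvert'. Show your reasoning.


Compare from the start: 3 characters match: 'dis'. Mismatch at position 4: 't' vs 'v'.

dis


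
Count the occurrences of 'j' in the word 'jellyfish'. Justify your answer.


Letter 'j' in 'jellyfish': found at position(s) 1 = 1 occurrence(s).

1


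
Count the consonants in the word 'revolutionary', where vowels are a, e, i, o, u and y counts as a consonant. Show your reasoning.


Consonants in 'revolutionary': r, v, l, t, n, r, y = 7 consonants.

7


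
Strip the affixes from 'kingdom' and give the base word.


Remove suffix '-dom' from 'kingdom' to get root 'king'.

king


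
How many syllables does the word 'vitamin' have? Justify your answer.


Break 'vitamin' into syllables: vi-ta-min -> vi | ta | min = 3 syllables

3 syllables


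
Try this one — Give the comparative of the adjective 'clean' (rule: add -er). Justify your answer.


Apply comparative formation (add -er): 'clean' -> 'cleaner'.

cleaner


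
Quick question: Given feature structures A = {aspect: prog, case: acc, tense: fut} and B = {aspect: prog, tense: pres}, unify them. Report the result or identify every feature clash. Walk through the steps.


Compare features:
aspect: A=prog vs B=prog -> unified: prog
case: A=acc vs B=_ -> unified: acc
tense: A=fut vs B=pres -> CLASH
Clash detected on feature 'tense' (fut vs pres); unification fails.

CLASH on 'tense' (fut vs pres)


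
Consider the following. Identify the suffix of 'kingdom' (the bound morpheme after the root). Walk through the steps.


The word 'kingdom' = 'king' (root) + '-dom' (suffix). The suffix is '-dom'.

dom


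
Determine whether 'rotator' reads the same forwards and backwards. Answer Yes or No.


Forward: 'rotator'
Reversed: 'rotator'
They are identical.

Yes


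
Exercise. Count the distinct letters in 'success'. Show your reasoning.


Unique letters in 'success': {c, e, s, u} = 4 distinct letters.

4


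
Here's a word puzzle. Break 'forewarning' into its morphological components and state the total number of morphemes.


Step 1: Identify prefix: 'fore' (meaning: before/front)
Step 2: Identify root: 'warn'
Step 3: Identify suffix(es): 'ing'
Decomposition: fore- (prefix: before/front) + warn (root) + -ing (suffix: ongoing action)
Total morphemes: 3

3 morphemes (fore- (prefix: before/front) + warn (root) + -ing (suffix: ongoing action))


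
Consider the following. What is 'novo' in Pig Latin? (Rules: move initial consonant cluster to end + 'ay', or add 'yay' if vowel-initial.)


'novo': move consonant cluster 'n' to end and add 'ay': 'ovonay'.

ovonay


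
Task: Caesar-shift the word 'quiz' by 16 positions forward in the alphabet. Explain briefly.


Shift each letter by 16: q -> g, u -> k, i -> y, z -> p. Result: 'gkyp'.

gkyp


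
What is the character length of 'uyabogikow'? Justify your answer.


Spell out 'uyabogikow' and number each letter: u(1), y(2), a(3), b(4), o(5), g(6), i(7), k(8), o(9), w(10). Total: 10 letters.

10


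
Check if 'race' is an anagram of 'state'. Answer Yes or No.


Sorted letters of 'race': 'acer'
Sorted letters of 'state': 'aestt'
They do not match.

No
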